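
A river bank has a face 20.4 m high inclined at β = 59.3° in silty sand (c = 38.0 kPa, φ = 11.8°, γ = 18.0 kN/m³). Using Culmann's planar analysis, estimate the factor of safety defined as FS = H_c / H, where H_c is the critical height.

H_c = (4c/γ) · sinβ cosφ / [1 − cos(β − φ)]
    = (4·38.0/18.0) · sin59.3°·cos11.8° / [1 − cos47.5°]
    = 8.444 · 0.8417 / 0.3244 = 21.91 m
FS = H_c / H = 21.91 / 20.4 = 1.074

FS = 1.07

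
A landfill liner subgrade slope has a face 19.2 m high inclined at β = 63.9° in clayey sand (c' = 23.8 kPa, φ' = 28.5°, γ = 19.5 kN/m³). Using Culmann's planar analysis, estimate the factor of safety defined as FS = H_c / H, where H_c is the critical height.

H_c = (4c'/γ) · sinβ cosφ' / [1 − cos(β − φ')]
    = (4·23.8/19.5) · sin63.9°·cos28.5° / [1 − cos35.4°]
    = 4.882 · 0.7892 / 0.1849 = 20.84 m
FS = H_c / H = 20.84 / 19.2 = 1.085

FS = 1.09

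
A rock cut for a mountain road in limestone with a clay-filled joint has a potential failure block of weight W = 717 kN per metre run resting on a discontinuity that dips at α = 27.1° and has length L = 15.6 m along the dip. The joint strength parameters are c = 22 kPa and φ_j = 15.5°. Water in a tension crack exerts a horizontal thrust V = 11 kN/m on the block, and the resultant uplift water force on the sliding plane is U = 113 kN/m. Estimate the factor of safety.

Resolving the block weight along and normal to the plane and applying the Mohr–Coulomb strength on the joint:
N' = W cosα − U − V sinα = 717·cos27.1° − 113 − 11·sin27.1° = 520.3 kN/m
Driving force T = W sinα + V cosα = 717·sin27.1° + 11·cos27.1° = 336.4 kN/m
Resisting force R = c·L + N'·tanφ_j = 22·15.6 + 520.3·tan15.5° = 343.2 + 144.3 = 487.5 kN/m
FS = R / T = 487.5 / 336.4 = 1.449

FS = 1.45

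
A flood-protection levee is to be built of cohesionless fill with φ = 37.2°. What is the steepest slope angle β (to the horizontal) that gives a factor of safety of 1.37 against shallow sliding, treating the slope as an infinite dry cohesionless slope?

β = 29.0°

For an infinite dry cohesionless slope FS = tanφ/tanβ, so tanβ = tanφ / FS.
tanβ = tan37.2° / 1.37 = 0.7590 / 1.37 = 0.5540
β = arctan(0.5540) = 28.99°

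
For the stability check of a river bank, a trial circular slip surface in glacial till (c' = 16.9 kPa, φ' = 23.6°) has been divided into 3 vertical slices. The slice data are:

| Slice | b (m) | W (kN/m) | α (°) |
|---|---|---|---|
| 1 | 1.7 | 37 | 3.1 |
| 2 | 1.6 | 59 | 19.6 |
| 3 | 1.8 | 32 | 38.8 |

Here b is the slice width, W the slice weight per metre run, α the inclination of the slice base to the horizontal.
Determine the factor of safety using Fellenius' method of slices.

FS = 3.53

Ordinary method of slices: FS = Σ[c'·Δl_i + (W_i cosα_i)·tanφ'] / Σ W_i sinα_i, with Δl_i = b_i / cosα_i.
Slice 1: Δl = 1.7/cos3.1° = 1.702 m; N'_1 = 37·cos3.1° = 36.9; c'Δl = 28.77; W sinα = 2.0
Slice 2: Δl = 1.6/cos19.6° = 1.698 m; N'_2 = 59·cos19.6° = 55.6; c'Δl = 28.70; W sinα = 19.8
Slice 3: Δl = 1.8/cos38.8° = 2.310 m; N'_3 = 32·cos38.8° = 24.9; c'Δl = 39.03; W sinα = 20.1
Σc'Δl = 96.5 kN/m; ΣN' = 117.5 kN/m; ΣW sinα = 41.8 kN/m
Resisting = 96.5 + 117.5·tan23.6° = 96.5 + 51.3 = 147.8 kN/m
FS = 147.8 / 41.8 = 3.533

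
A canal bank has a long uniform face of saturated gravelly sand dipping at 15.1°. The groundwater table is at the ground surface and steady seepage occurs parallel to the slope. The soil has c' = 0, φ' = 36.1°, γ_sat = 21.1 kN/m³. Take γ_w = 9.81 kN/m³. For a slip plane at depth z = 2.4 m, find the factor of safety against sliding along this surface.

With seepage parallel to the slope and the water table at the surface, the effective normal stress on the slip plane uses the buoyant unit weight γ' = γ_sat − γ_w while the driving shear stress uses γ_sat:
FS = [c' + γ' z cos²β tanφ'] / [γ_sat z sinβ cosβ]
(For c' = 0 this reduces to FS = (γ'/γ_sat)·tanφ'/tanβ.)
γ' = 21.1 − 9.81 = 11.29 kN/m³
Numerator = 0.0 + 11.29·2.4·cos²15.1°·tan36.1° = 0.0 + 11.29·2.4·0.9321·0.7292 = 18.418 kPa
Denominator = 21.1·2.4·sin15.1°·cos15.1° = 21.1·2.4·0.2605·0.9655 = 12.736 kPa
FS = 18.418 / 12.736 = 1.446

FS = 1.45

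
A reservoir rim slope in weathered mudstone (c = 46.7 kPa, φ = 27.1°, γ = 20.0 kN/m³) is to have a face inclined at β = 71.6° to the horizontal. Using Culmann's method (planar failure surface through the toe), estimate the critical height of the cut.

H_c = 27.51 m

Culmann's analysis gives the critical failure plane at α_cr = (β + φ)/2 = (71.6 + 27.1)/2 = 49.3°, and the critical height
H_c = (4c/γ) · sinβ cosφ / [1 − cos(β − φ)]
    = (4·46.7/20.0) · sin71.6°·cos27.1° / [1 − cos(44.5°)]
    = 9.340 · 0.9489·0.8902 / [1 − 0.7133]
    = 9.340 · 0.8447 / 0.2867
    = 27.51 m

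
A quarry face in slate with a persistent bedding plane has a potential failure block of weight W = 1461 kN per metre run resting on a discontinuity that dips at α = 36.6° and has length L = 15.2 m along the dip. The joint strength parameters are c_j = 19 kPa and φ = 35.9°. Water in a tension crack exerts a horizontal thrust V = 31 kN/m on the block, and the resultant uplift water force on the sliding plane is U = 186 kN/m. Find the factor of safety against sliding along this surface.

FS = 1.10

Resolving the block weight along and normal to the plane and applying the Mohr–Coulomb strength on the joint:
N' = W cosα − U − V sinα = 1461·cos36.6° − 186 − 31·sin36.6° = 968.4 kN/m
Driving force T = W sinα + V cosα = 1461·sin36.6° + 31·cos36.6° = 896.0 kN/m
Resisting force R = c_j·L + N'·tanφ = 19·15.2 + 968.4·tan35.9° = 288.8 + 701.0 = 989.8 kN/m
FS = R / T = 989.8 / 896.0 = 1.105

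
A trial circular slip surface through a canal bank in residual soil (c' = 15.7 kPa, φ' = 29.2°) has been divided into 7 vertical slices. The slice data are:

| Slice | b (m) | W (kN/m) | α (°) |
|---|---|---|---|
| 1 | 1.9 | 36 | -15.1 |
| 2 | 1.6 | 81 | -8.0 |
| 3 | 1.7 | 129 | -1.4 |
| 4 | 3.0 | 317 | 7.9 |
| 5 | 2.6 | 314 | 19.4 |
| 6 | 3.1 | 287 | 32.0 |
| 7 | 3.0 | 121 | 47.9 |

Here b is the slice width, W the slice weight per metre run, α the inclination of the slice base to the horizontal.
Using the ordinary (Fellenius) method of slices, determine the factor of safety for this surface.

FS = 2.62

Ordinary method of slices: FS = Σ[c'·Δl_i + (W_i cosα_i)·tanφ'] / Σ W_i sinα_i, with Δl_i = b_i / cosα_i.
Slice 1: Δl = 1.9/cos(-15.1°) = 1.968 m; N'_1 = 36·cos(-15.1°) = 34.8; c'Δl = 30.90; W sinα = -9.4
Slice 2: Δl = 1.6/cos(-8.0°) = 1.616 m; N'_2 = 81·cos(-8.0°) = 80.2; c'Δl = 25.37; W sinα = -11.3
Slice 3: Δl = 1.7/cos(-1.4°) = 1.701 m; N'_3 = 129·cos(-1.4°) = 129.0; c'Δl = 26.70; W sinα = -3.2
Slice 4: Δl = 3.0/cos7.9° = 3.029 m; N'_4 = 317·cos7.9° = 314.0; c'Δl = 47.55; W sinα = 43.6
Slice 5: Δl = 2.6/cos19.4° = 2.757 m; N'_5 = 314·cos19.4° = 296.2; c'Δl = 43.28; W sinα = 104.3
Slice 6: Δl = 3.1/cos32.0° = 3.655 m; N'_6 = 287·cos32.0° = 243.4; c'Δl = 57.39; W sinα = 152.1
Slice 7: Δl = 3.0/cos47.9° = 4.475 m; N'_7 = 121·cos47.9° = 81.1; c'Δl = 70.25; W sinα = 89.8
Σc'Δl = 301.4 kN/m; ΣN' = 1178.6 kN/m; ΣW sinα = 365.9 kN/m
Resisting = 301.4 + 1178.6·tan29.2° = 301.4 + 658.7 = 960.1 kN/m
FS = 960.1 / 365.9 = 2.624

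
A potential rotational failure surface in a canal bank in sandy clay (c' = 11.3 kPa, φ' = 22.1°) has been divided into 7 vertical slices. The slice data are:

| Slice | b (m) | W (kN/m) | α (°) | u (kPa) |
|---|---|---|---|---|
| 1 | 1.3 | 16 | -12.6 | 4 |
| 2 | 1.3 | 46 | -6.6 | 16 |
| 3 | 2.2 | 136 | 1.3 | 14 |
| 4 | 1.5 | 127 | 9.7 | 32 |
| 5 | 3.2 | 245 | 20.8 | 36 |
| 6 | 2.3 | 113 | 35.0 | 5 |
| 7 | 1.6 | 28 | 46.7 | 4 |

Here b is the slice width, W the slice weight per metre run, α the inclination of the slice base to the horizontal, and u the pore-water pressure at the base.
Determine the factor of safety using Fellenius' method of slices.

Ordinary method of slices: FS = Σ[c'·Δl_i + (W_i cosα_i − u_i·Δl_i)·tanφ'] / Σ W_i sinα_i, with Δl_i = b_i / cosα_i.
Slice 1: Δl = 1.3/cos(-12.6°) = 1.332 m; N'_1 = 16·cos(-12.6°) − 4·1.332 = 10.3; c'Δl = 15.05; W sinα = -3.5
Slice 2: Δl = 1.3/cos(-6.6°) = 1.309 m; N'_2 = 46·cos(-6.6°) − 16·1.309 = 24.8; c'Δl = 14.79; W sinα = -5.3
Slice 3: Δl = 2.2/cos1.3° = 2.201 m; N'_3 = 136·cos1.3° − 14·2.201 = 105.2; c'Δl = 24.87; W sinα = 3.1
Slice 4: Δl = 1.5/cos9.7° = 1.522 m; N'_4 = 127·cos9.7° − 32·1.522 = 76.5; c'Δl = 17.20; W sinα = 21.4
Slice 5: Δl = 3.2/cos20.8° = 3.423 m; N'_5 = 245·cos20.8° − 36·3.423 = 105.8; c'Δl = 38.68; W sinα = 87.0
Slice 6: Δl = 2.3/cos35.0° = 2.808 m; N'_6 = 113·cos35.0° − 5·2.808 = 78.5; c'Δl = 31.73; W sinα = 64.8
Slice 7: Δl = 1.6/cos46.7° = 2.333 m; N'_7 = 28·cos46.7° − 4·2.333 = 9.9; c'Δl = 26.36; W sinα = 20.4
Σc'Δl = 168.7 kN/m; ΣN' = 410.9 kN/m; ΣW sinα = 187.9 kN/m
Resisting = 168.7 + 410.9·tan22.1° = 168.7 + 166.8 = 335.5 kN/m
FS = 335.5 / 187.9 = 1.786

FS = 1.79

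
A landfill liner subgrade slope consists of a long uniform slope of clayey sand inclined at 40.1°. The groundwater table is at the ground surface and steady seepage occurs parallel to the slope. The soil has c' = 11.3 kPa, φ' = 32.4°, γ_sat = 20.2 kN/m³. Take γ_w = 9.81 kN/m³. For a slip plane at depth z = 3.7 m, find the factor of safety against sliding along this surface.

With seepage parallel to the slope and the water table at the surface, the effective normal stress on the slip plane uses the buoyant unit weight γ' = γ_sat − γ_w while the driving shear stress uses γ_sat:
FS = [c' + γ' z cos²β tanφ'] / [γ_sat z sinβ cosβ]
γ' = 20.2 − 9.81 = 10.39 kN/m³
Numerator = 11.3 + 10.39·3.7·cos²40.1°·tan32.4° = 11.3 + 10.39·3.7·0.5851·0.6346 = 25.575 kPa
Denominator = 20.2·3.7·sin40.1°·cos40.1° = 20.2·3.7·0.6441·0.7649 = 36.825 kPa
FS = 25.575 / 36.825 = 0.694

FS = 0.69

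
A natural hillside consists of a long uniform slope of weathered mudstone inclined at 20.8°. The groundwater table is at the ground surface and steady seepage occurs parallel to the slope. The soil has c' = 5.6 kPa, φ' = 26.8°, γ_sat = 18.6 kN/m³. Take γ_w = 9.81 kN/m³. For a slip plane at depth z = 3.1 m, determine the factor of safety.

With seepage parallel to the slope and the water table at the surface, the effective normal stress on the slip plane uses the buoyant unit weight γ' = γ_sat − γ_w while the driving shear stress uses γ_sat:
FS = [c' + γ' z cos²β tanφ'] / [γ_sat z sinβ cosβ]
γ' = 18.6 − 9.81 = 8.79 kN/m³
Numerator = 5.6 + 8.79·3.1·cos²20.8°·tan26.8° = 5.6 + 8.79·3.1·0.8739·0.5051 = 17.629 kPa
Denominator = 18.6·3.1·sin20.8°·cos20.8° = 18.6·3.1·0.3551·0.9348 = 19.141 kPa
FS = 17.629 / 19.141 = 0.921

FS = 0.92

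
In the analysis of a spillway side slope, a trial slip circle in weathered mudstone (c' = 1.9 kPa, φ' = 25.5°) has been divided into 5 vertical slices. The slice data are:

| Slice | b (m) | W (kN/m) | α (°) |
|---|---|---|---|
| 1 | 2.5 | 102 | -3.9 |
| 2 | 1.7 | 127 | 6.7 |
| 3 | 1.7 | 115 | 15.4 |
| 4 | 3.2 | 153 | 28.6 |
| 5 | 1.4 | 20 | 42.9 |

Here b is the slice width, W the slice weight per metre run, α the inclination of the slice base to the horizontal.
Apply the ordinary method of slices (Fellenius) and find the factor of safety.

Ordinary method of slices: FS = Σ[c'·Δl_i + (W_i cosα_i)·tanφ'] / Σ W_i sinα_i, with Δl_i = b_i / cosα_i.
Slice 1: Δl = 2.5/cos(-3.9°) = 2.506 m; N'_1 = 102·cos(-3.9°) = 101.8; c'Δl = 4.76; W sinα = -6.9
Slice 2: Δl = 1.7/cos6.7° = 1.712 m; N'_2 = 127·cos6.7° = 126.1; c'Δl = 3.25; W sinα = 14.8
Slice 3: Δl = 1.7/cos15.4° = 1.763 m; N'_3 = 115·cos15.4° = 110.9; c'Δl = 3.35; W sinα = 30.5
Slice 4: Δl = 3.2/cos28.6° = 3.645 m; N'_4 = 153·cos28.6° = 134.3; c'Δl = 6.92; W sinα = 73.2
Slice 5: Δl = 1.4/cos42.9° = 1.911 m; N'_5 = 20·cos42.9° = 14.7; c'Δl = 3.63; W sinα = 13.6
Σc'Δl = 21.9 kN/m; ΣN' = 487.7 kN/m; ΣW sinα = 125.3 kN/m
Resisting = 21.9 + 487.7·tan25.5° = 21.9 + 232.6 = 254.6 kN/m
FS = 254.6 / 125.3 = 2.032

FS = 2.03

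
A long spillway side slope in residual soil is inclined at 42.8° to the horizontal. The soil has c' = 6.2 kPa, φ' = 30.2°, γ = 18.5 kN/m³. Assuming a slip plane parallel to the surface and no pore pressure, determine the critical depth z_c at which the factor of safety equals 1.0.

z_c = 1.81 m

Setting FS = 1.00 in FS = [c' + γz cos²β tanφ'] / [γz sinβ cosβ] and solving for z:
z = c' / [γ cosβ (FS·sinβ − cosβ·tanφ')]
  = 6.2 / [18.5·cos42.8°·(1.00·sin42.8° − cos42.8°·tan30.2°)]
  = 6.2 / [18.5·0.7337·(1.00·0.6794 − 0.7337·0.5820)]
  = 6.2 / 3.4261 = 1.810 m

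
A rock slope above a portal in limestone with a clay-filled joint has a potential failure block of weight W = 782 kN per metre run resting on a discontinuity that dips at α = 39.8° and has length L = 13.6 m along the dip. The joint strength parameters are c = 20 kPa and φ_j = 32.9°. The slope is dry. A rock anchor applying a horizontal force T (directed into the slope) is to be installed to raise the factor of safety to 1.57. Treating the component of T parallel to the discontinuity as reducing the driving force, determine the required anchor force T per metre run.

Resolving forces along and normal to the sliding plane, with the horizontal anchor force T adding T·sinα to the effective normal force and T·cosα acting up the plane against the driving force:
FS = [cL + (W cosα + T sinα) tanφ_j] / [W sinα − T cosα]
Without the anchor: N' = 600.8 kN/m, driving T_d = 500.6 kN/m, resisting R = 20·13.6 + 600.8·tan32.9° = 660.7 kN/m, FS = 1.32.
Setting FS = 1.57 and solving for T:
1.57·(500.6 − T cos39.8°) = 660.7 + T sin39.8°·tan32.9°
T·(sin39.8°·tan32.9° + 1.57·cos39.8°) = 1.57·500.6 − 660.7
T·(0.6401·0.6469 + 1.57·0.7683) = 785.9 − 660.7 = 125.2
T·1.6203 = 125.2
T = 77.3 kN/m

T = 77 kN/m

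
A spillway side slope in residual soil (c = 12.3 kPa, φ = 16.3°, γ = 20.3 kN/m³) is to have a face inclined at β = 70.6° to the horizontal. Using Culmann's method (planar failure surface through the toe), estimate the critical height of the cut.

Culmann's analysis gives the critical failure plane at α_cr = (β + φ)/2 = (70.6 + 16.3)/2 = 43.4°, and the critical height
H_c = (4c/γ) · sinβ cosφ / [1 − cos(β − φ)]
    = (4·12.3/20.3) · sin70.6°·cos16.3° / [1 − cos(54.3°)]
    = 2.424 · 0.9432·0.9598 / [1 − 0.5835]
    = 2.424 · 0.9053 / 0.4165
    = 5.27 m

H_c = 5.27 m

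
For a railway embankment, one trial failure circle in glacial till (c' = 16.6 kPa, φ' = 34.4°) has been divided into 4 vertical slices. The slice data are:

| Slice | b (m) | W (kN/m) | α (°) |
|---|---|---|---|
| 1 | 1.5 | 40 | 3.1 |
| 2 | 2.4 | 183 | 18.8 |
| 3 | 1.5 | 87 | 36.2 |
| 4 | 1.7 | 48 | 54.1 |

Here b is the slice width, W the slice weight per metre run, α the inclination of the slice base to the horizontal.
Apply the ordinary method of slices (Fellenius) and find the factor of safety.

FS = 2.37

Ordinary method of slices: FS = Σ[c'·Δl_i + (W_i cosα_i)·tanφ'] / Σ W_i sinα_i, with Δl_i = b_i / cosα_i.
Slice 1: Δl = 1.5/cos3.1° = 1.502 m; N'_1 = 40·cos3.1° = 39.9; c'Δl = 24.94; W sinα = 2.2
Slice 2: Δl = 2.4/cos18.8° = 2.535 m; N'_2 = 183·cos18.8° = 173.2; c'Δl = 42.09; W sinα = 59.0
Slice 3: Δl = 1.5/cos36.2° = 1.859 m; N'_3 = 87·cos36.2° = 70.2; c'Δl = 30.86; W sinα = 51.4
Slice 4: Δl = 1.7/cos54.1° = 2.899 m; N'_4 = 48·cos54.1° = 28.1; c'Δl = 48.13; W sinα = 38.9
Σc'Δl = 146.0 kN/m; ΣN' = 311.5 kN/m; ΣW sinα = 151.4 kN/m
Resisting = 146.0 + 311.5·tan34.4° = 146.0 + 213.3 = 359.3 kN/m
FS = 359.3 / 151.4 = 2.373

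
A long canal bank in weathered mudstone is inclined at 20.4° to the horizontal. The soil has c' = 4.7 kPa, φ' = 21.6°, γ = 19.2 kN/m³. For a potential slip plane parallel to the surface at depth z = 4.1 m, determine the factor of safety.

FS = 1.25

For an infinite slope with a slip plane parallel to the surface (no pore pressure): FS = [c' + γz cos²β tanφ'] / [γz sinβ cosβ].
γz = 19.2·4.1 = 78.72 kN/m²
Numerator = 4.7 + 78.72·cos²20.4°·tan21.6° = 4.7 + 78.72·0.8785·0.3959 = 32.081 kPa
Denominator = 78.72·sin20.4°·cos20.4° = 78.72·0.3486·0.9373 = 25.719 kPa
FS = 32.081 / 25.719 = 1.247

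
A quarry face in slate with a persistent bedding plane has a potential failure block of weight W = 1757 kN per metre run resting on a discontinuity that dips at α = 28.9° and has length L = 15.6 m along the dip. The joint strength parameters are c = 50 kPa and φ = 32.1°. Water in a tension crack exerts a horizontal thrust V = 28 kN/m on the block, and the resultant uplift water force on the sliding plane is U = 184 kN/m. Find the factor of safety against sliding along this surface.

Resolving the block weight along and normal to the plane and applying the Mohr–Coulomb strength on the joint:
N' = W cosα − U − V sinα = 1757·cos28.9° − 184 − 28·sin28.9° = 1340.7 kN/m
Driving force T = W sinα + V cosα = 1757·sin28.9° + 28·cos28.9° = 873.6 kN/m
Resisting force R = c·L + N'·tanφ = 50·15.6 + 1340.7·tan32.1° = 780.0 + 841.0 = 1621.0 kN/m
FS = R / T = 1621.0 / 873.6 = 1.855

FS = 1.86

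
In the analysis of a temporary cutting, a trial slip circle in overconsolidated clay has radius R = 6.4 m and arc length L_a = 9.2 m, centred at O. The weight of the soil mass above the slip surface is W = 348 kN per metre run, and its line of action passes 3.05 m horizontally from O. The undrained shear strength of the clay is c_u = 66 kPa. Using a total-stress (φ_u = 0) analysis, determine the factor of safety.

FS = 3.66

Taking moments about the centre O, the resisting moment is provided by the undrained shear strength acting along the arc:
M_R = c_u·L_a·R = 66·9.20·6.4 = 3886.1 kN·m/m
M_D = W·d = 348·3.05 = 1061.4 kN·m/m
FS = M_R / M_D = 3886.1 / 1061.4 = 3.661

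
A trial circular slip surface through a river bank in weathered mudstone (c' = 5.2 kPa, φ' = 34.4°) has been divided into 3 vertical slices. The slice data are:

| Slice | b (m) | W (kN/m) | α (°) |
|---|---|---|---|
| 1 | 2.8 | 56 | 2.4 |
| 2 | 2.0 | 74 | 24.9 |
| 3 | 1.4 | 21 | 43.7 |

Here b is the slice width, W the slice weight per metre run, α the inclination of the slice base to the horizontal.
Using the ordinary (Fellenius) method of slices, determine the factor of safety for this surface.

Ordinary method of slices: FS = Σ[c'·Δl_i + (W_i cosα_i)·tanφ'] / Σ W_i sinα_i, with Δl_i = b_i / cosα_i.
Slice 1: Δl = 2.8/cos2.4° = 2.802 m; N'_1 = 56·cos2.4° = 56.0; c'Δl = 14.57; W sinα = 2.3
Slice 2: Δl = 2.0/cos24.9° = 2.205 m; N'_2 = 74·cos24.9° = 67.1; c'Δl = 11.47; W sinα = 31.2
Slice 3: Δl = 1.4/cos43.7° = 1.936 m; N'_3 = 21·cos43.7° = 15.2; c'Δl = 10.07; W sinα = 14.5
Σc'Δl = 36.1 kN/m; ΣN' = 138.3 kN/m; ΣW sinα = 48.0 kN/m
Resisting = 36.1 + 138.3·tan34.4° = 36.1 + 94.7 = 130.8 kN/m
FS = 130.8 / 48.0 = 2.724

FS = 2.72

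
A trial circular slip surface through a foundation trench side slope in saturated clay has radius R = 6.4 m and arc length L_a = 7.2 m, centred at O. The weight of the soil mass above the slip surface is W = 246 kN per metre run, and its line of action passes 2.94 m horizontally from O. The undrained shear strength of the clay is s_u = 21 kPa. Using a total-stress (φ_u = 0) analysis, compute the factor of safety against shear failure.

FS = 1.34

Taking moments about the centre O, the resisting moment is provided by the undrained shear strength acting along the arc:
M_R = s_u·L_a·R = 21·7.20·6.4 = 967.7 kN·m/m
M_D = W·d = 246·2.94 = 723.2 kN·m/m
FS = M_R / M_D = 967.7 / 723.2 = 1.338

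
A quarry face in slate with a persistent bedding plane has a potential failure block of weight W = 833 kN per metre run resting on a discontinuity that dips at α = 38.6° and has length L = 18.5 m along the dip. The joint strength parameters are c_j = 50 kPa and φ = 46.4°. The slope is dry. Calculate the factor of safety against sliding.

Resolving the block weight along and normal to the plane and applying the Mohr–Coulomb strength on the joint:
N' = W cosα = 833·cos38.6° = 651.0 kN/m
Driving force T = W sinα = 833·sin38.6° = 519.7 kN/m
Resisting force R = c_j·L + N'·tanφ = 50·18.5 + 651.0·tan46.4° = 925.0 + 683.6 = 1608.6 kN/m
FS = R / T = 1608.6 / 519.7 = 3.095

FS = 3.10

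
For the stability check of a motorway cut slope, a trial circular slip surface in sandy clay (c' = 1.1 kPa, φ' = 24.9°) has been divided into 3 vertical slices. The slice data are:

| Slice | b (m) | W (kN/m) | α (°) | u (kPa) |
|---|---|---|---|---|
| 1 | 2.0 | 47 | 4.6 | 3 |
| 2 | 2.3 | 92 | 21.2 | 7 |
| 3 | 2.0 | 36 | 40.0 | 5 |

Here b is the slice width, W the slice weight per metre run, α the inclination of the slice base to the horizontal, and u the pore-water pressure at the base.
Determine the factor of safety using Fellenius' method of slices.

FS = 1.08

Ordinary method of slices: FS = Σ[c'·Δl_i + (W_i cosα_i − u_i·Δl_i)·tanφ'] / Σ W_i sinα_i, with Δl_i = b_i / cosα_i.
Slice 1: Δl = 2.0/cos4.6° = 2.006 m; N'_1 = 47·cos4.6° − 3·2.006 = 40.8; c'Δl = 2.21; W sinα = 3.8
Slice 2: Δl = 2.3/cos21.2° = 2.467 m; N'_2 = 92·cos21.2° − 7·2.467 = 68.5; c'Δl = 2.71; W sinα = 33.3
Slice 3: Δl = 2.0/cos40.0° = 2.611 m; N'_3 = 36·cos40.0° − 5·2.611 = 14.5; c'Δl = 2.87; W sinα = 23.1
Σc'Δl = 7.8 kN/m; ΣN' = 123.9 kN/m; ΣW sinα = 60.2 kN/m
Resisting = 7.8 + 123.9·tan24.9° = 7.8 + 57.5 = 65.3 kN/m
FS = 65.3 / 60.2 = 1.085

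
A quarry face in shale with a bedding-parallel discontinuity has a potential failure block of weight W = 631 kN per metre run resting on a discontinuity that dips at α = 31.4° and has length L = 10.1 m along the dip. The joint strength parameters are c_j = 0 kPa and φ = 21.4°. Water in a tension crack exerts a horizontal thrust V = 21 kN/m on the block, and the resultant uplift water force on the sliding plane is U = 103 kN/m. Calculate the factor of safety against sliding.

FS = 0.48

Resolving the block weight along and normal to the plane and applying the Mohr–Coulomb strength on the joint:
N' = W cosα − U − V sinα = 631·cos31.4° − 103 − 21·sin31.4° = 424.6 kN/m
Driving force T = W sinα + V cosα = 631·sin31.4° + 21·cos31.4° = 346.7 kN/m
Resisting force R = c_j·L + N'·tanφ = 0·10.1 + 424.6·tan21.4° = 0.0 + 166.4 = 166.4 kN/m
FS = R / T = 166.4 / 346.7 = 0.480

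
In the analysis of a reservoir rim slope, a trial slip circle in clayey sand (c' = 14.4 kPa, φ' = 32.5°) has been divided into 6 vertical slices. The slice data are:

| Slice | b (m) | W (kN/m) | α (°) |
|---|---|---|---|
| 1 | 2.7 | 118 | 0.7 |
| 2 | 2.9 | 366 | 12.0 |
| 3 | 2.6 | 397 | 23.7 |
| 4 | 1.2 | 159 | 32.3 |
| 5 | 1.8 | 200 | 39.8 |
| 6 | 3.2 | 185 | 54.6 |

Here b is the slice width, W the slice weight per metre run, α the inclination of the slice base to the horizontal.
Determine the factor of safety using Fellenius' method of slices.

Ordinary method of slices: FS = Σ[c'·Δl_i + (W_i cosα_i)·tanφ'] / Σ W_i sinα_i, with Δl_i = b_i / cosα_i.
Slice 1: Δl = 2.7/cos0.7° = 2.700 m; N'_1 = 118·cos0.7° = 118.0; c'Δl = 38.88; W sinα = 1.4
Slice 2: Δl = 2.9/cos12.0° = 2.965 m; N'_2 = 366·cos12.0° = 358.0; c'Δl = 42.69; W sinα = 76.1
Slice 3: Δl = 2.6/cos23.7° = 2.839 m; N'_3 = 397·cos23.7° = 363.5; c'Δl = 40.89; W sinα = 159.6
Slice 4: Δl = 1.2/cos32.3° = 1.420 m; N'_4 = 159·cos32.3° = 134.4; c'Δl = 20.44; W sinα = 85.0
Slice 5: Δl = 1.8/cos39.8° = 2.343 m; N'_5 = 200·cos39.8° = 153.7; c'Δl = 33.74; W sinα = 128.0
Slice 6: Δl = 3.2/cos54.6° = 5.524 m; N'_6 = 185·cos54.6° = 107.2; c'Δl = 79.55; W sinα = 150.8
Σc'Δl = 256.2 kN/m; ΣN' = 1234.7 kN/m; ΣW sinα = 600.9 kN/m
Resisting = 256.2 + 1234.7·tan32.5° = 256.2 + 786.6 = 1042.8 kN/m
FS = 1042.8 / 600.9 = 1.735

FS = 1.74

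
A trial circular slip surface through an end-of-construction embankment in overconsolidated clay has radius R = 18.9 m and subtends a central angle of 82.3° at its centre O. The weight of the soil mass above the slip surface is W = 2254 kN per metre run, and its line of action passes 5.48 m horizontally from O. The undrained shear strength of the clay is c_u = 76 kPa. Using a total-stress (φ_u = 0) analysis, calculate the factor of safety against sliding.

Taking moments about the centre O, the resisting moment is provided by the undrained shear strength acting along the arc:
Arc length L_a = R·θ = 18.9·(82.3°·π/180) = 18.9·1.4364 = 27.15 m
M_R = c_u·L_a·R = 76·27.15·18.9 = 38995.5 kN·m/m
M_D = W·d = 2254·5.48 = 12351.9 kN·m/m
FS = M_R / M_D = 38995.5 / 12351.9 = 3.157

FS = 3.16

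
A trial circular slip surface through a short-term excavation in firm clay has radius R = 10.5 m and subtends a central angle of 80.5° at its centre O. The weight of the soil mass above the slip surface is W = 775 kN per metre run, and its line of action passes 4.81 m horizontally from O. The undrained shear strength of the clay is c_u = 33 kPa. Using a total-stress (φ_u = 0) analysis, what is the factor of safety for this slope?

FS = 1.37

Taking moments about the centre O, the resisting moment is provided by the undrained shear strength acting along the arc:
Arc length L_a = R·θ = 10.5·(80.5°·π/180) = 10.5·1.4050 = 14.75 m
M_R = c_u·L_a·R = 33·14.75·10.5 = 5111.7 kN·m/m
M_D = W·d = 775·4.81 = 3727.7 kN·m/m
FS = M_R / M_D = 5111.7 / 3727.7 = 1.371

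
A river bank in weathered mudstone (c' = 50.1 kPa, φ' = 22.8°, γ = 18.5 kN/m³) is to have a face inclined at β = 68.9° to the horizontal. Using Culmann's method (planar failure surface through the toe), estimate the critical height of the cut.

H_c = 30.39 m

Culmann's analysis gives the critical failure plane at α_cr = (β + φ')/2 = (68.9 + 22.8)/2 = 45.9°, and the critical height
H_c = (4c'/γ) · sinβ cosφ' / [1 − cos(β − φ')]
    = (4·50.1/18.5) · sin68.9°·cos22.8° / [1 − cos(46.1°)]
    = 10.832 · 0.9330·0.9219 / [1 − 0.6934]
    = 10.832 · 0.8601 / 0.3066
    = 30.39 m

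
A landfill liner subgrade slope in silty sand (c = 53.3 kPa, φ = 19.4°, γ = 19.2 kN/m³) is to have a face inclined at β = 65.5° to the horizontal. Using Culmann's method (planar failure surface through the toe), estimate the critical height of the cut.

Culmann's analysis gives the critical failure plane at α_cr = (β + φ)/2 = (65.5 + 19.4)/2 = 42.5°, and the critical height
H_c = (4c/γ) · sinβ cosφ / [1 − cos(β − φ)]
    = (4·53.3/19.2) · sin65.5°·cos19.4° / [1 − cos(46.1°)]
    = 11.104 · 0.9100·0.9432 / [1 − 0.6934]
    = 11.104 · 0.8583 / 0.3066
    = 31.09 m

H_c = 31.09 m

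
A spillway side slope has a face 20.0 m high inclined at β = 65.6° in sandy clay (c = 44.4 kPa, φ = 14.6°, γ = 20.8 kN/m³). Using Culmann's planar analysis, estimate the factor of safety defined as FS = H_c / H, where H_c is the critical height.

H_c = (4c/γ) · sinβ cosφ / [1 − cos(β − φ)]
    = (4·44.4/20.8) · sin65.6°·cos14.6° / [1 − cos51.0°]
    = 8.538 · 0.8813 / 0.3707 = 20.30 m
FS = H_c / H = 20.30 / 20.0 = 1.015

FS = 1.01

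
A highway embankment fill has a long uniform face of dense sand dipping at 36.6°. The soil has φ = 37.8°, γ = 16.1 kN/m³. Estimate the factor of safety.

For a dry cohesionless infinite slope the factor of safety is FS = tanφ / tanβ.
FS = tan37.8° / tan36.6° = 0.7757 / 0.7427 = 1.044

FS = 1.04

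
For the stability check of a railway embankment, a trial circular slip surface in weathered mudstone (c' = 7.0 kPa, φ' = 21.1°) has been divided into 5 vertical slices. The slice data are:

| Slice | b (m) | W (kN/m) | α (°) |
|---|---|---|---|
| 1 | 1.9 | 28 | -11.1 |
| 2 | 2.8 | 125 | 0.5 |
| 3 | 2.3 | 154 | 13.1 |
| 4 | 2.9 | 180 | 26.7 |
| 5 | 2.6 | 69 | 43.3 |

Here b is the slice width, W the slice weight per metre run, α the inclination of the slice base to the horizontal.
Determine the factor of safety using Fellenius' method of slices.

Ordinary method of slices: FS = Σ[c'·Δl_i + (W_i cosα_i)·tanφ'] / Σ W_i sinα_i, with Δl_i = b_i / cosα_i.
Slice 1: Δl = 1.9/cos(-11.1°) = 1.936 m; N'_1 = 28·cos(-11.1°) = 27.5; c'Δl = 13.55; W sinα = -5.4
Slice 2: Δl = 2.8/cos0.5° = 2.800 m; N'_2 = 125·cos0.5° = 125.0; c'Δl = 19.60; W sinα = 1.1
Slice 3: Δl = 2.3/cos13.1° = 2.361 m; N'_3 = 154·cos13.1° = 150.0; c'Δl = 16.53; W sinα = 34.9
Slice 4: Δl = 2.9/cos26.7° = 3.246 m; N'_4 = 180·cos26.7° = 160.8; c'Δl = 22.72; W sinα = 80.9
Slice 5: Δl = 2.6/cos43.3° = 3.573 m; N'_5 = 69·cos43.3° = 50.2; c'Δl = 25.01; W sinα = 47.3
Σc'Δl = 97.4 kN/m; ΣN' = 513.5 kN/m; ΣW sinα = 158.8 kN/m
Resisting = 97.4 + 513.5·tan21.1° = 97.4 + 198.1 = 295.6 kN/m
FS = 295.6 / 158.8 = 1.861

FS = 1.86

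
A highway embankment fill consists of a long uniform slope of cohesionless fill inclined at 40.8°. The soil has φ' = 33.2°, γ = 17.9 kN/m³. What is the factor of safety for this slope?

FS = 0.76

For a dry cohesionless infinite slope the factor of safety is FS = tanφ' / tanβ.
FS = tan33.2° / tan40.8° = 0.6544 / 0.8632 = 0.758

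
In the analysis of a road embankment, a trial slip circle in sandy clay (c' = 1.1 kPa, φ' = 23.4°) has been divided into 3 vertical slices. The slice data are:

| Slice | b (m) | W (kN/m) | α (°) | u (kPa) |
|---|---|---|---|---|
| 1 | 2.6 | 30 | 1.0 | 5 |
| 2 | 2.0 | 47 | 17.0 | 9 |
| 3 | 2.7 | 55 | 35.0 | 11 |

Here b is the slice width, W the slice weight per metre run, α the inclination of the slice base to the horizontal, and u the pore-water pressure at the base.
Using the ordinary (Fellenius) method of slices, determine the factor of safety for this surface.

FS = 0.68

Ordinary method of slices: FS = Σ[c'·Δl_i + (W_i cosα_i − u_i·Δl_i)·tanφ'] / Σ W_i sinα_i, with Δl_i = b_i / cosα_i.
Slice 1: Δl = 2.6/cos1.0° = 2.600 m; N'_1 = 30·cos1.0° − 5·2.600 = 17.0; c'Δl = 2.86; W sinα = 0.5
Slice 2: Δl = 2.0/cos17.0° = 2.091 m; N'_2 = 47·cos17.0° − 9·2.091 = 26.1; c'Δl = 2.30; W sinα = 13.7
Slice 3: Δl = 2.7/cos35.0° = 3.296 m; N'_3 = 55·cos35.0° − 11·3.296 = 8.8; c'Δl = 3.63; W sinα = 31.5
Σc'Δl = 8.8 kN/m; ΣN' = 51.9 kN/m; ΣW sinα = 45.8 kN/m
Resisting = 8.8 + 51.9·tan23.4° = 8.8 + 22.5 = 31.3 kN/m
FS = 31.3 / 45.8 = 0.682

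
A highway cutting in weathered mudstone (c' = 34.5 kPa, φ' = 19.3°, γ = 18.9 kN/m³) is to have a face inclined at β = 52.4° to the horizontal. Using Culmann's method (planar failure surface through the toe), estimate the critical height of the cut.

H_c = 33.64 m

Culmann's analysis gives the critical failure plane at α_cr = (β + φ')/2 = (52.4 + 19.3)/2 = 35.9°, and the critical height
H_c = (4c'/γ) · sinβ cosφ' / [1 − cos(β − φ')]
    = (4·34.5/18.9) · sin52.4°·cos19.3° / [1 − cos(33.1°)]
    = 7.302 · 0.7923·0.9438 / [1 − 0.8377]
    = 7.302 · 0.7478 / 0.1623
    = 33.64 m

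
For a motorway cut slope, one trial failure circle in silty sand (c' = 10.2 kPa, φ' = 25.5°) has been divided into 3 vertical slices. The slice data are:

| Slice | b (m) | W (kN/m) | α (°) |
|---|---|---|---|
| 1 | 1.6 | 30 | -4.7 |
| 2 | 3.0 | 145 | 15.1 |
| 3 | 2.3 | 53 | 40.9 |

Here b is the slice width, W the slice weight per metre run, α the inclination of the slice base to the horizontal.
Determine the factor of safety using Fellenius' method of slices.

Ordinary method of slices: FS = Σ[c'·Δl_i + (W_i cosα_i)·tanφ'] / Σ W_i sinα_i, with Δl_i = b_i / cosα_i.
Slice 1: Δl = 1.6/cos(-4.7°) = 1.605 m; N'_1 = 30·cos(-4.7°) = 29.9; c'Δl = 16.38; W sinα = -2.5
Slice 2: Δl = 3.0/cos15.1° = 3.107 m; N'_2 = 145·cos15.1° = 140.0; c'Δl = 31.69; W sinα = 37.8
Slice 3: Δl = 2.3/cos40.9° = 3.043 m; N'_3 = 53·cos40.9° = 40.1; c'Δl = 31.04; W sinα = 34.7
Σc'Δl = 79.1 kN/m; ΣN' = 210.0 kN/m; ΣW sinα = 70.0 kN/m
Resisting = 79.1 + 210.0·tan25.5° = 79.1 + 100.1 = 179.2 kN/m
FS = 179.2 / 70.0 = 2.560

FS = 2.56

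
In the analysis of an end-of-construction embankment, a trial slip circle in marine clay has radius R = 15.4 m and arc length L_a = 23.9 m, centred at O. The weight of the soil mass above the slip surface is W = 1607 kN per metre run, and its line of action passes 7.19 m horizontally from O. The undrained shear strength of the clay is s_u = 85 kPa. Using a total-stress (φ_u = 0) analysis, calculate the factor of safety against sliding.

FS = 2.71

Taking moments about the centre O, the resisting moment is provided by the undrained shear strength acting along the arc:
M_R = s_u·L_a·R = 85·23.90·15.4 = 31285.1 kN·m/m
M_D = W·d = 1607·7.19 = 11554.3 kN·m/m
FS = M_R / M_D = 31285.1 / 11554.3 = 2.708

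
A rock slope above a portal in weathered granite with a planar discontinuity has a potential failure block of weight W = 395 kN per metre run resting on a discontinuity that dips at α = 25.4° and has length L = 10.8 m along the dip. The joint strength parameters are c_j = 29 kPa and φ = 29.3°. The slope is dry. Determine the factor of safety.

Resolving the block weight along and normal to the plane and applying the Mohr–Coulomb strength on the joint:
N' = W cosα = 395·cos25.4° = 356.8 kN/m
Driving force T = W sinα = 395·sin25.4° = 169.4 kN/m
Resisting force R = c_j·L + N'·tanφ = 29·10.8 + 356.8·tan29.3° = 313.2 + 200.2 = 513.4 kN/m
FS = R / T = 513.4 / 169.4 = 3.030

FS = 3.03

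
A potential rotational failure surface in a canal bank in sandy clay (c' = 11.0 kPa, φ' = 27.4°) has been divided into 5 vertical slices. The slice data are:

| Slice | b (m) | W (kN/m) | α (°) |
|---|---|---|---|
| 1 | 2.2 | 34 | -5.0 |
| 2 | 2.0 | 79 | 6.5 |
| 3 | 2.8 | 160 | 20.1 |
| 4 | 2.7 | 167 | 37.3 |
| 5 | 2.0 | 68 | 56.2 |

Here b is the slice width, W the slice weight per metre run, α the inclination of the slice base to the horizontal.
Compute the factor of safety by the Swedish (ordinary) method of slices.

FS = 1.74

Ordinary method of slices: FS = Σ[c'·Δl_i + (W_i cosα_i)·tanφ'] / Σ W_i sinα_i, with Δl_i = b_i / cosα_i.
Slice 1: Δl = 2.2/cos(-5.0°) = 2.208 m; N'_1 = 34·cos(-5.0°) = 33.9; c'Δl = 24.29; W sinα = -3.0
Slice 2: Δl = 2.0/cos6.5° = 2.013 m; N'_2 = 79·cos6.5° = 78.5; c'Δl = 22.14; W sinα = 8.9
Slice 3: Δl = 2.8/cos20.1° = 2.982 m; N'_3 = 160·cos20.1° = 150.3; c'Δl = 32.80; W sinα = 55.0
Slice 4: Δl = 2.7/cos37.3° = 3.394 m; N'_4 = 167·cos37.3° = 132.8; c'Δl = 37.34; W sinα = 101.2
Slice 5: Δl = 2.0/cos56.2° = 3.595 m; N'_5 = 68·cos56.2° = 37.8; c'Δl = 39.55; W sinα = 56.5
Σc'Δl = 156.1 kN/m; ΣN' = 433.3 kN/m; ΣW sinα = 218.7 kN/m
Resisting = 156.1 + 433.3·tan27.4° = 156.1 + 224.6 = 380.7 kN/m
FS = 380.7 / 218.7 = 1.741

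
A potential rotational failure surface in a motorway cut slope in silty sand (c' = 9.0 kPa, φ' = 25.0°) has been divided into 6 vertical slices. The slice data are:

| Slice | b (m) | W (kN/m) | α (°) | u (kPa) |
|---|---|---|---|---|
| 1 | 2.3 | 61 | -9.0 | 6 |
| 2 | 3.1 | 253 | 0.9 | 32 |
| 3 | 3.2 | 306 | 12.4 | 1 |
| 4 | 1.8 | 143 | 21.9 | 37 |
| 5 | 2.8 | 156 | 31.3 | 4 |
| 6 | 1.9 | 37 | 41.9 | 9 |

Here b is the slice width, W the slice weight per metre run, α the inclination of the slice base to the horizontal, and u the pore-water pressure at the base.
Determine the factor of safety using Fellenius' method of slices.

FS = 2.13

Ordinary method of slices: FS = Σ[c'·Δl_i + (W_i cosα_i − u_i·Δl_i)·tanφ'] / Σ W_i sinα_i, with Δl_i = b_i / cosα_i.
Slice 1: Δl = 2.3/cos(-9.0°) = 2.329 m; N'_1 = 61·cos(-9.0°) − 6·2.329 = 46.3; c'Δl = 20.96; W sinα = -9.5
Slice 2: Δl = 3.1/cos0.9° = 3.100 m; N'_2 = 253·cos0.9° − 32·3.100 = 153.8; c'Δl = 27.90; W sinα = 4.0
Slice 3: Δl = 3.2/cos12.4° = 3.276 m; N'_3 = 306·cos12.4° − 1·3.276 = 295.6; c'Δl = 29.49; W sinα = 65.7
Slice 4: Δl = 1.8/cos21.9° = 1.940 m; N'_4 = 143·cos21.9° − 37·1.940 = 60.9; c'Δl = 17.46; W sinα = 53.3
Slice 5: Δl = 2.8/cos31.3° = 3.277 m; N'_5 = 156·cos31.3° − 4·3.277 = 120.2; c'Δl = 29.49; W sinα = 81.0
Slice 6: Δl = 1.9/cos41.9° = 2.553 m; N'_6 = 37·cos41.9° − 9·2.553 = 4.6; c'Δl = 22.97; W sinα = 24.7
Σc'Δl = 148.3 kN/m; ΣN' = 681.3 kN/m; ΣW sinα = 219.2 kN/m
Resisting = 148.3 + 681.3·tan25.0° = 148.3 + 317.7 = 466.0 kN/m
FS = 466.0 / 219.2 = 2.125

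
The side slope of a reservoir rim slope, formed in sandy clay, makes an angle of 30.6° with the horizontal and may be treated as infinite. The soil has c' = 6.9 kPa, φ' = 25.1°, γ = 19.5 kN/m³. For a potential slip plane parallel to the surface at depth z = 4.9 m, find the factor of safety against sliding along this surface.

FS = 0.96

For an infinite slope with a slip plane parallel to the surface (no pore pressure): FS = [c' + γz cos²β tanφ'] / [γz sinβ cosβ].
γz = 19.5·4.9 = 95.55 kN/m²
Numerator = 6.9 + 95.55·cos²30.6°·tan25.1° = 6.9 + 95.55·0.7409·0.4684 = 40.061 kPa
Denominator = 95.55·sin30.6°·cos30.6° = 95.55·0.5090·0.8607 = 41.866 kPa
FS = 40.061 / 41.866 = 0.957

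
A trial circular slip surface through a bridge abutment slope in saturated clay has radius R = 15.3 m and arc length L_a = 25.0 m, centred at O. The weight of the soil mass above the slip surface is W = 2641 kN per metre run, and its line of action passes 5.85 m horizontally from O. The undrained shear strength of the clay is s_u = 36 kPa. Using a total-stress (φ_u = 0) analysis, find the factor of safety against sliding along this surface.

Taking moments about the centre O, the resisting moment is provided by the undrained shear strength acting along the arc:
M_R = s_u·L_a·R = 36·25.00·15.3 = 13770.0 kN·m/m
M_D = W·d = 2641·5.85 = 15449.8 kN·m/m
FS = M_R / M_D = 13770.0 / 15449.8 = 0.891

FS = 0.89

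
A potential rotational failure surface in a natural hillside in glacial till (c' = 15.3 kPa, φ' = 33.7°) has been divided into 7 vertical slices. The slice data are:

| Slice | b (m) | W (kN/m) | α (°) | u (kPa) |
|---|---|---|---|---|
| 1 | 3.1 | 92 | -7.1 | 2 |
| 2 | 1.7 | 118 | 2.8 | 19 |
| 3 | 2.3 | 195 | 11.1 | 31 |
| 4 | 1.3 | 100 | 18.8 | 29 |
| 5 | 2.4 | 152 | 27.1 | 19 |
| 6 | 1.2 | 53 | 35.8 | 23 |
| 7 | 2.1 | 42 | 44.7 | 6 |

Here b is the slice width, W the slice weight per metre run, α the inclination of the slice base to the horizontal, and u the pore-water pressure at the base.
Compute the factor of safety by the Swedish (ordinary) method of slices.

FS = 2.78

Ordinary method of slices: FS = Σ[c'·Δl_i + (W_i cosα_i − u_i·Δl_i)·tanφ'] / Σ W_i sinα_i, with Δl_i = b_i / cosα_i.
Slice 1: Δl = 3.1/cos(-7.1°) = 3.124 m; N'_1 = 92·cos(-7.1°) − 2·3.124 = 85.0; c'Δl = 47.80; W sinα = -11.4
Slice 2: Δl = 1.7/cos2.8° = 1.702 m; N'_2 = 118·cos2.8° − 19·1.702 = 85.5; c'Δl = 26.04; W sinα = 5.8
Slice 3: Δl = 2.3/cos11.1° = 2.344 m; N'_3 = 195·cos11.1° − 31·2.344 = 118.7; c'Δl = 35.86; W sinα = 37.5
Slice 4: Δl = 1.3/cos18.8° = 1.373 m; N'_4 = 100·cos18.8° − 29·1.373 = 54.8; c'Δl = 21.01; W sinα = 32.2
Slice 5: Δl = 2.4/cos27.1° = 2.696 m; N'_5 = 152·cos27.1° − 19·2.696 = 84.1; c'Δl = 41.25; W sinα = 69.2
Slice 6: Δl = 1.2/cos35.8° = 1.480 m; N'_6 = 53·cos35.8° − 23·1.480 = 9.0; c'Δl = 22.64; W sinα = 31.0
Slice 7: Δl = 2.1/cos44.7° = 2.954 m; N'_7 = 42·cos44.7° − 6·2.954 = 12.1; c'Δl = 45.20; W sinα = 29.5
Σc'Δl = 239.8 kN/m; ΣN' = 449.3 kN/m; ΣW sinα = 193.9 kN/m
Resisting = 239.8 + 449.3·tan33.7° = 239.8 + 299.6 = 539.4 kN/m
FS = 539.4 / 193.9 = 2.781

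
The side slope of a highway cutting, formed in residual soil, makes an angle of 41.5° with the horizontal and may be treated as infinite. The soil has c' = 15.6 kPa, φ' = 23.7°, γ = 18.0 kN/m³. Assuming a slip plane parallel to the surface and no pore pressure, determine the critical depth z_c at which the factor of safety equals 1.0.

Setting FS = 1.00 in FS = [c' + γz cos²β tanφ'] / [γz sinβ cosβ] and solving for z:
z = c' / [γ cosβ (FS·sinβ − cosβ·tanφ')]
  = 15.6 / [18.0·cos41.5°·(1.00·sin41.5° − cos41.5°·tan23.7°)]
  = 15.6 / [18.0·0.7490·(1.00·0.6626 − 0.7490·0.4390)]
  = 15.6 / 4.5007 = 3.466 m

z_c = 3.47 m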